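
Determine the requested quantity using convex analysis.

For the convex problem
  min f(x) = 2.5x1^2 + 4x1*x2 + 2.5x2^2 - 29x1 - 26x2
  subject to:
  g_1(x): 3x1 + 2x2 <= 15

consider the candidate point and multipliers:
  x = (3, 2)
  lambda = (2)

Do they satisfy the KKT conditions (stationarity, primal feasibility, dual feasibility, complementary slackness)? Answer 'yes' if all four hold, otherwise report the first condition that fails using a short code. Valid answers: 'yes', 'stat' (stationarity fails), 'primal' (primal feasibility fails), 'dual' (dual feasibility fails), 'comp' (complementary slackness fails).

Gradient of f: grad f(x) = Q x + c = (-6, -4)
Constraint values g_i(x) = a_i^T x - b_i:
  g_1((3, 2)) = -2
Stationarity residual: grad f(x) + sum_i lambda_i a_i = (0, 0)
  -> stationarity OK
Primal feasibility (all g_i <= 0): OK
Dual feasibility (all lambda_i >= 0): OK
Complementary slackness (lambda_i * g_i(x) = 0 for all i): FAILS

Verdict: the first failing condition is complementary_slackness -> comp.

comp


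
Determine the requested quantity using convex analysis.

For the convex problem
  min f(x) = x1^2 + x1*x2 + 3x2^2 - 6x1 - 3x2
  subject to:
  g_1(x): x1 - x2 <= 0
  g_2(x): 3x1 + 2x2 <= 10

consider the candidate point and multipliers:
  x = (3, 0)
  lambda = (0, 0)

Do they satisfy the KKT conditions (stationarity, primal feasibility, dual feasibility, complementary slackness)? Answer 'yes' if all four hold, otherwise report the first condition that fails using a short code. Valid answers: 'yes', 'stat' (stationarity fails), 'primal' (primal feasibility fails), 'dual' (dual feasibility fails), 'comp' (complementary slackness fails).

Gradient of f: grad f(x) = Q x + c = (0, 0)
Constraint values g_i(x) = a_i^T x - b_i:
  g_1((3, 0)) = 3
  g_2((3, 0)) = -1
Stationarity residual: grad f(x) + sum_i lambda_i a_i = (0, 0)
  -> stationarity OK
Primal feasibility (all g_i <= 0): FAILS
Dual feasibility (all lambda_i >= 0): OK
Complementary slackness (lambda_i * g_i(x) = 0 for all i): OK

Verdict: the first failing condition is primal_feasibility -> primal.

primal


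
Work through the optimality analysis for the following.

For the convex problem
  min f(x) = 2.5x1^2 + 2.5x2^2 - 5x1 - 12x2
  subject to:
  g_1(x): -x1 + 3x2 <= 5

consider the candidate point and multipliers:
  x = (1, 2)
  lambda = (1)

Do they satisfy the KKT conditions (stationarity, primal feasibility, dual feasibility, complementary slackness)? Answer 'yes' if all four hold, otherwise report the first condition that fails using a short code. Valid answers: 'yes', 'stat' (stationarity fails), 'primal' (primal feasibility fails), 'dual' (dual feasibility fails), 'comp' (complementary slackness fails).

Gradient of f: grad f(x) = Q x + c = (0, -2)
Constraint values g_i(x) = a_i^T x - b_i:
  g_1((1, 2)) = 0
Stationarity residual: grad f(x) + sum_i lambda_i a_i = (-1, 1)
  -> stationarity FAILS
Primal feasibility (all g_i <= 0): OK
Dual feasibility (all lambda_i >= 0): OK
Complementary slackness (lambda_i * g_i(x) = 0 for all i): OK

Verdict: the first failing condition is stationarity -> stat.

stat


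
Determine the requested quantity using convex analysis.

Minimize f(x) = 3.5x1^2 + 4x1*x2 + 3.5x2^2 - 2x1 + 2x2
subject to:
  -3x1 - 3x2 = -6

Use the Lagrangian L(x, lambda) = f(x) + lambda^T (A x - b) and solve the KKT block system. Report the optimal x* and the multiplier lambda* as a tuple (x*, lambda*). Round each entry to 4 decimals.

Form the Lagrangian:
  L(x, lambda) = (1/2) x^T Q x + c^T x + lambda^T (A x - b)
Stationarity (grad_x L = 0): Q x + c + A^T lambda = 0.
Primal feasibility: A x = b.

This gives the KKT block system:
  [ Q   A^T ] [ x     ]   [-c ]
  [ A    0  ] [ lambda ] = [ b ]

Solving the linear system:
  x*      = (1.6667, 0.3333)
  lambda* = (3.6667)
  f(x*)   = 9.6667

x* = (1.6667, 0.3333), lambda* = (3.6667)


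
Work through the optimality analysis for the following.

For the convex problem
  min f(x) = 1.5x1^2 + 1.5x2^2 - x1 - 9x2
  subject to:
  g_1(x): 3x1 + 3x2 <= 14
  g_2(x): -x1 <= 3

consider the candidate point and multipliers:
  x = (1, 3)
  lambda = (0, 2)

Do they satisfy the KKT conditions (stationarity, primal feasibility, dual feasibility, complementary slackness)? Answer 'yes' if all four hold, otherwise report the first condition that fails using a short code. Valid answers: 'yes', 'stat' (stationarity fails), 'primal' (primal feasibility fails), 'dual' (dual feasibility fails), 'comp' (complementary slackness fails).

Gradient of f: grad f(x) = Q x + c = (2, 0)
Constraint values g_i(x) = a_i^T x - b_i:
  g_1((1, 3)) = -2
  g_2((1, 3)) = -4
Stationarity residual: grad f(x) + sum_i lambda_i a_i = (0, 0)
  -> stationarity OK
Primal feasibility (all g_i <= 0): OK
Dual feasibility (all lambda_i >= 0): OK
Complementary slackness (lambda_i * g_i(x) = 0 for all i): FAILS

Verdict: the first failing condition is complementary_slackness -> comp.

comp


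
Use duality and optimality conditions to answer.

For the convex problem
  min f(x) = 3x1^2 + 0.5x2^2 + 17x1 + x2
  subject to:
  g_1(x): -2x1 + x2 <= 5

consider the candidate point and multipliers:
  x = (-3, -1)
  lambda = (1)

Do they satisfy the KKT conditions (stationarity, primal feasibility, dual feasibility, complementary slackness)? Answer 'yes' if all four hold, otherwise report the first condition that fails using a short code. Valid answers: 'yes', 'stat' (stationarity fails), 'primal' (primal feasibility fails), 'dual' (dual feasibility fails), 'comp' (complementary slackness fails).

Gradient of f: grad f(x) = Q x + c = (-1, 0)
Constraint values g_i(x) = a_i^T x - b_i:
  g_1((-3, -1)) = 0
Stationarity residual: grad f(x) + sum_i lambda_i a_i = (-3, 1)
  -> stationarity FAILS
Primal feasibility (all g_i <= 0): OK
Dual feasibility (all lambda_i >= 0): OK
Complementary slackness (lambda_i * g_i(x) = 0 for all i): OK

Verdict: the first failing condition is stationarity -> stat.

stat


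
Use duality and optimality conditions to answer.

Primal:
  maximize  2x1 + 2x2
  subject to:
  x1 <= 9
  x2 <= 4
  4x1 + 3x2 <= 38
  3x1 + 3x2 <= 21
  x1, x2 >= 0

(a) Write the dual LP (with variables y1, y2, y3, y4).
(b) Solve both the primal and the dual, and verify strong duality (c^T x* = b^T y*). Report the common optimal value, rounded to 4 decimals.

The standard primal-dual pair for 'max c^T x s.t. A x <= b, x >= 0' is:
  Dual:  min b^T y  s.t.  A^T y >= c,  y >= 0.

So the dual LP is:
  minimize  9y1 + 4y2 + 38y3 + 21y4
  subject to:
    y1 + 4y3 + 3y4 >= 2
    y2 + 3y3 + 3y4 >= 2
    y1, y2, y3, y4 >= 0

Solving the primal: x* = (7, 0).
  primal value c^T x* = 14.
Solving the dual: y* = (0, 0, 0, 0.6667).
  dual value b^T y* = 14.
Strong duality: c^T x* = b^T y*. Confirmed.

14


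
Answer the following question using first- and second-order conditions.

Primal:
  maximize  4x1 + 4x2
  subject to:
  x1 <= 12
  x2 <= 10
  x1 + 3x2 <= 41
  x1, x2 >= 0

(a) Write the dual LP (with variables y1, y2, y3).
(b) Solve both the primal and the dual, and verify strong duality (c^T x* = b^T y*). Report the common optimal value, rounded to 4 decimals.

The standard primal-dual pair for 'max c^T x s.t. A x <= b, x >= 0' is:
  Dual:  min b^T y  s.t.  A^T y >= c,  y >= 0.

So the dual LP is:
  minimize  12y1 + 10y2 + 41y3
  subject to:
    y1 + y3 >= 4
    y2 + 3y3 >= 4
    y1, y2, y3 >= 0

Solving the primal: x* = (12, 9.6667).
  primal value c^T x* = 86.6667.
Solving the dual: y* = (2.6667, 0, 1.3333).
  dual value b^T y* = 86.6667.
Strong duality: c^T x* = b^T y*. Confirmed.

86.6667


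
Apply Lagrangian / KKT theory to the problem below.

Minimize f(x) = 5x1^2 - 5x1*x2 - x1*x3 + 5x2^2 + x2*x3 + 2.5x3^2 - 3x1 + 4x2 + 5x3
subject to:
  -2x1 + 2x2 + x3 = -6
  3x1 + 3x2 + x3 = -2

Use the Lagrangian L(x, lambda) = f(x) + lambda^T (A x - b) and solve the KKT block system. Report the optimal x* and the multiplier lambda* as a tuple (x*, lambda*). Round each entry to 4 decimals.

Form the Lagrangian:
  L(x, lambda) = (1/2) x^T Q x + c^T x + lambda^T (A x - b)
Stationarity (grad_x L = 0): Q x + c + A^T lambda = 0.
Primal feasibility: A x = b.

This gives the KKT block system:
  [ Q   A^T ] [ x     ]   [-c ]
  [ A    0  ] [ lambda ] = [ b ]

Solving the linear system:
  x*      = (1.0056, -1.0282, -1.9323)
  lambda* = (6.8431, -0.1479)
  f(x*)   = 11.9859

x* = (1.0056, -1.0282, -1.9323), lambda* = (6.8431, -0.1479)


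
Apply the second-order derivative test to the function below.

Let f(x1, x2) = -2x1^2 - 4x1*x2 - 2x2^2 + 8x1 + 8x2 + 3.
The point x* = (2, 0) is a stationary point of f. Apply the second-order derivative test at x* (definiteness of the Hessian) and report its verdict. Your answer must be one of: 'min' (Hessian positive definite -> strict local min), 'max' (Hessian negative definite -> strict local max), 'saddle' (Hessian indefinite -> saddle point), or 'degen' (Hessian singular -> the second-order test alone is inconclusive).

Compute the Hessian H = grad^2 f:
  H = [[-4, -4], [-4, -4]]
Verify stationarity: grad f(x*) = H x* + g = (0, 0).
Eigenvalues of H: -8, 0.
H has a zero eigenvalue (singular; negative semidefinite but not definite), so H is neither positive definite, negative definite, nor indefinite. The second-order test alone is inconclusive -> degen.
(Indeed, f is constant along the null direction of H through x*, so x* is not a strict local extremum.)

degen


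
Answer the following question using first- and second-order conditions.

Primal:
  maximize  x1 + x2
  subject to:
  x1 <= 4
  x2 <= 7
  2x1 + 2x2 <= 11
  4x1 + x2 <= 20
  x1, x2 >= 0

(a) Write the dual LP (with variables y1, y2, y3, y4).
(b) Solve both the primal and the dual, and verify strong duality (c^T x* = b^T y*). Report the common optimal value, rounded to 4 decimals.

The standard primal-dual pair for 'max c^T x s.t. A x <= b, x >= 0' is:
  Dual:  min b^T y  s.t.  A^T y >= c,  y >= 0.

So the dual LP is:
  minimize  4y1 + 7y2 + 11y3 + 20y4
  subject to:
    y1 + 2y3 + 4y4 >= 1
    y2 + 2y3 + y4 >= 1
    y1, y2, y3, y4 >= 0

Solving the primal: x* = (4, 1.5).
  primal value c^T x* = 5.5.
Solving the dual: y* = (0, 0, 0.5, 0).
  dual value b^T y* = 5.5.
Strong duality: c^T x* = b^T y*. Confirmed.

5.5


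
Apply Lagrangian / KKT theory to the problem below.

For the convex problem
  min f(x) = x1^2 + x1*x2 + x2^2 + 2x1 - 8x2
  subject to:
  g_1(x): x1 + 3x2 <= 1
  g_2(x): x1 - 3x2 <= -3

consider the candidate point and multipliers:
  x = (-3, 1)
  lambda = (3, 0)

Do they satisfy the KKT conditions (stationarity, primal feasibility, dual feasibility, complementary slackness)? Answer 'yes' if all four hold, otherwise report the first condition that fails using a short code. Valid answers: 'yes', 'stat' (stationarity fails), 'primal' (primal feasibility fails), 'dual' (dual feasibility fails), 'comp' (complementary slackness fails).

Gradient of f: grad f(x) = Q x + c = (-3, -9)
Constraint values g_i(x) = a_i^T x - b_i:
  g_1((-3, 1)) = -1
  g_2((-3, 1)) = -3
Stationarity residual: grad f(x) + sum_i lambda_i a_i = (0, 0)
  -> stationarity OK
Primal feasibility (all g_i <= 0): OK
Dual feasibility (all lambda_i >= 0): OK
Complementary slackness (lambda_i * g_i(x) = 0 for all i): FAILS

Verdict: the first failing condition is complementary_slackness -> comp.

comp


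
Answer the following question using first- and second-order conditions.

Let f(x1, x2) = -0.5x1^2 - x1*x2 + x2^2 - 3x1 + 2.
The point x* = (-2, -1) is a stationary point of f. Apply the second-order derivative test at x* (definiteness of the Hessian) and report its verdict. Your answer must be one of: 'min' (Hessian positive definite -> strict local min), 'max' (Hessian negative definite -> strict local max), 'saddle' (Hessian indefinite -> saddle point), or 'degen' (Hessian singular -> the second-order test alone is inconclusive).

Compute the Hessian H = grad^2 f:
  H = [[-1, -1], [-1, 2]]
Verify stationarity: grad f(x*) = H x* + g = (0, 0).
Eigenvalues of H: -1.3028, 2.3028.
Eigenvalues have mixed signs, so H is indefinite -> x* is a saddle point.

saddle


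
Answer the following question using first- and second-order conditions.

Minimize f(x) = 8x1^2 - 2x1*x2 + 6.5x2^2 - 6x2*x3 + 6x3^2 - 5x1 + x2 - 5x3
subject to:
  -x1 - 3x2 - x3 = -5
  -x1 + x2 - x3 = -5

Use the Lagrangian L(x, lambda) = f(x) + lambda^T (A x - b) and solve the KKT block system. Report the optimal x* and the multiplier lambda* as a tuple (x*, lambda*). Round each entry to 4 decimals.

Form the Lagrangian:
  L(x, lambda) = (1/2) x^T Q x + c^T x + lambda^T (A x - b)
Stationarity (grad_x L = 0): Q x + c + A^T lambda = 0.
Primal feasibility: A x = b.

This gives the KKT block system:
  [ Q   A^T ] [ x     ]   [-c ]
  [ A    0  ] [ lambda ] = [ b ]

Solving the linear system:
  x*      = (2.1429, 0, 2.8571)
  lambda* = (2.2143, 27.0714)
  f(x*)   = 60.7143

x* = (2.1429, 0, 2.8571), lambda* = (2.2143, 27.0714)


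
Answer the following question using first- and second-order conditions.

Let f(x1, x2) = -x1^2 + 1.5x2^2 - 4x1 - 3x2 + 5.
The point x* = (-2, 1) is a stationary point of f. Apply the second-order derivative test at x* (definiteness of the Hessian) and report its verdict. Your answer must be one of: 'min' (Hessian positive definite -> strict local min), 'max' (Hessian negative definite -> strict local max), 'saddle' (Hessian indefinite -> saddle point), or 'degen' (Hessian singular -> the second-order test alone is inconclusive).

Compute the Hessian H = grad^2 f:
  H = [[-2, 0], [0, 3]]
Verify stationarity: grad f(x*) = H x* + g = (0, 0).
Eigenvalues of H: -2, 3.
Eigenvalues have mixed signs, so H is indefinite -> x* is a saddle point.

saddle


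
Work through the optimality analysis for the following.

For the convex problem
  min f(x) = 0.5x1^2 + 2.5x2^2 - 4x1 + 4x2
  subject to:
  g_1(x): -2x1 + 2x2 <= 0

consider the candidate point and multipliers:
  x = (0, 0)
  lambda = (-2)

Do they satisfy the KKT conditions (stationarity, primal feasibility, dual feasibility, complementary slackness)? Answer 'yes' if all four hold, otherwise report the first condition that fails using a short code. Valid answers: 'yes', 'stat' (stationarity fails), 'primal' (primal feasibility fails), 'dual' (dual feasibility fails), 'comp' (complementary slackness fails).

Gradient of f: grad f(x) = Q x + c = (-4, 4)
Constraint values g_i(x) = a_i^T x - b_i:
  g_1((0, 0)) = 0
Stationarity residual: grad f(x) + sum_i lambda_i a_i = (0, 0)
  -> stationarity OK
Primal feasibility (all g_i <= 0): OK
Dual feasibility (all lambda_i >= 0): FAILS
Complementary slackness (lambda_i * g_i(x) = 0 for all i): OK

Verdict: the first failing condition is dual_feasibility -> dual.

dual


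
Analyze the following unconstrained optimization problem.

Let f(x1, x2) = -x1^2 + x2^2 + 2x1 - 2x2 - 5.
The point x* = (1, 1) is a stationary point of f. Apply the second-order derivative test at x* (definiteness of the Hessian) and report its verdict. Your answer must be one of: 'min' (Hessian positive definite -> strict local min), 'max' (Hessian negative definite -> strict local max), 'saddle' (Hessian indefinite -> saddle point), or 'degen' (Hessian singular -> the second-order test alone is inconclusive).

Compute the Hessian H = grad^2 f:
  H = [[-2, 0], [0, 2]]
Verify stationarity: grad f(x*) = H x* + g = (0, 0).
Eigenvalues of H: -2, 2.
Eigenvalues have mixed signs, so H is indefinite -> x* is a saddle point.

saddle


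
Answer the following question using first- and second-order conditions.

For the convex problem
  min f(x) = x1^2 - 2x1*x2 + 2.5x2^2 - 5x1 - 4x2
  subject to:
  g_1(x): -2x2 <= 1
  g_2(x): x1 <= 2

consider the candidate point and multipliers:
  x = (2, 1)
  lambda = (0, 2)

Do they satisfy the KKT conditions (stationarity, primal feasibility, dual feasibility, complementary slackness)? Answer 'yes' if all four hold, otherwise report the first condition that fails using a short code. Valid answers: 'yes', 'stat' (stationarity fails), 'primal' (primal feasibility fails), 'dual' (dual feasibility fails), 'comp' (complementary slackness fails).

Gradient of f: grad f(x) = Q x + c = (-3, -3)
Constraint values g_i(x) = a_i^T x - b_i:
  g_1((2, 1)) = -3
  g_2((2, 1)) = 0
Stationarity residual: grad f(x) + sum_i lambda_i a_i = (-1, -3)
  -> stationarity FAILS
Primal feasibility (all g_i <= 0): OK
Dual feasibility (all lambda_i >= 0): OK
Complementary slackness (lambda_i * g_i(x) = 0 for all i): OK

Verdict: the first failing condition is stationarity -> stat.

stat


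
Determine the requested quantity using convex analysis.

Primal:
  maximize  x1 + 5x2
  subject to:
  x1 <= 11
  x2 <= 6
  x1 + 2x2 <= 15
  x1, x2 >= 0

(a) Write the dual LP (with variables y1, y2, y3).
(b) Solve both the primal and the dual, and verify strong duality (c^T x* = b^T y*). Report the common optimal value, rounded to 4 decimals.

The standard primal-dual pair for 'max c^T x s.t. A x <= b, x >= 0' is:
  Dual:  min b^T y  s.t.  A^T y >= c,  y >= 0.

So the dual LP is:
  minimize  11y1 + 6y2 + 15y3
  subject to:
    y1 + y3 >= 1
    y2 + 2y3 >= 5
    y1, y2, y3 >= 0

Solving the primal: x* = (3, 6).
  primal value c^T x* = 33.
Solving the dual: y* = (0, 3, 1).
  dual value b^T y* = 33.
Strong duality: c^T x* = b^T y*. Confirmed.

33


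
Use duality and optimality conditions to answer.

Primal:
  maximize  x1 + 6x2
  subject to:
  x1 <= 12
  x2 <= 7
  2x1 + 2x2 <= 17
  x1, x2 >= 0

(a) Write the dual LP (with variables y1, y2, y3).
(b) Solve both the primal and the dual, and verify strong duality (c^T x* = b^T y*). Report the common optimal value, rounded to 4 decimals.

The standard primal-dual pair for 'max c^T x s.t. A x <= b, x >= 0' is:
  Dual:  min b^T y  s.t.  A^T y >= c,  y >= 0.

So the dual LP is:
  minimize  12y1 + 7y2 + 17y3
  subject to:
    y1 + 2y3 >= 1
    y2 + 2y3 >= 6
    y1, y2, y3 >= 0

Solving the primal: x* = (1.5, 7).
  primal value c^T x* = 43.5.
Solving the dual: y* = (0, 5, 0.5).
  dual value b^T y* = 43.5.
Strong duality: c^T x* = b^T y*. Confirmed.

43.5


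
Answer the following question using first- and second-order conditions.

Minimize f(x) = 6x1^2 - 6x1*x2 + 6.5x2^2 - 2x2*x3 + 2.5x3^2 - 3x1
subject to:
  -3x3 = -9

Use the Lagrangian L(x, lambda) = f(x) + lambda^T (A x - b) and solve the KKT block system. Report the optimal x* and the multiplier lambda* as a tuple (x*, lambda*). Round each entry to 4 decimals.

Form the Lagrangian:
  L(x, lambda) = (1/2) x^T Q x + c^T x + lambda^T (A x - b)
Stationarity (grad_x L = 0): Q x + c + A^T lambda = 0.
Primal feasibility: A x = b.

This gives the KKT block system:
  [ Q   A^T ] [ x     ]   [-c ]
  [ A    0  ] [ lambda ] = [ b ]

Solving the linear system:
  x*      = (0.625, 0.75, 3)
  lambda* = (4.5)
  f(x*)   = 19.3125

x* = (0.625, 0.75, 3), lambda* = (4.5)


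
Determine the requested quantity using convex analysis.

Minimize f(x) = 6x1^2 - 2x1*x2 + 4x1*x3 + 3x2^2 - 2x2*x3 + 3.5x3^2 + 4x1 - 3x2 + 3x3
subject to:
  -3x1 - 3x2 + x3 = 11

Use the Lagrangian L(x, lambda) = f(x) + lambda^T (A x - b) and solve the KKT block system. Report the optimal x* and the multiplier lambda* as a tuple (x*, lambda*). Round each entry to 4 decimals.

Form the Lagrangian:
  L(x, lambda) = (1/2) x^T Q x + c^T x + lambda^T (A x - b)
Stationarity (grad_x L = 0): Q x + c + A^T lambda = 0.
Primal feasibility: A x = b.

This gives the KKT block system:
  [ Q   A^T ] [ x     ]   [-c ]
  [ A    0  ] [ lambda ] = [ b ]

Solving the linear system:
  x*      = (-1.7426, -1.7236, 0.6014)
  lambda* = (-3.6863)
  f(x*)   = 20.2769

x* = (-1.7426, -1.7236, 0.6014), lambda* = (-3.6863)


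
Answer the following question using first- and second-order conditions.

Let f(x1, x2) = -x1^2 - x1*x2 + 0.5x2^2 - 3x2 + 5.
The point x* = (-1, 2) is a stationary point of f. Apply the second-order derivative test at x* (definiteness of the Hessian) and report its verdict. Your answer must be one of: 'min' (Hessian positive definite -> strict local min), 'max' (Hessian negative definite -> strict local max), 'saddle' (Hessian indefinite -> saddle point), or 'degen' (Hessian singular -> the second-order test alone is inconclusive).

Compute the Hessian H = grad^2 f:
  H = [[-2, -1], [-1, 1]]
Verify stationarity: grad f(x*) = H x* + g = (0, 0).
Eigenvalues of H: -2.3028, 1.3028.
Eigenvalues have mixed signs, so H is indefinite -> x* is a saddle point.

saddle


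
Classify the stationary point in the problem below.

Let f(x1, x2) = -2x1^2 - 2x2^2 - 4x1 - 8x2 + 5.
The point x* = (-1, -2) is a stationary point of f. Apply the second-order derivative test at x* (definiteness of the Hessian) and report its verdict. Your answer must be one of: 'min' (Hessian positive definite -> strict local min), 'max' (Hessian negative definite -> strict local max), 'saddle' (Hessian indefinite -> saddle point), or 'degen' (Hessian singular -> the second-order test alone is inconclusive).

Compute the Hessian H = grad^2 f:
  H = [[-4, 0], [0, -4]]
Verify stationarity: grad f(x*) = H x* + g = (0, 0).
Eigenvalues of H: -4, -4.
Both eigenvalues < 0, so H is negative definite -> x* is a strict local max.

max


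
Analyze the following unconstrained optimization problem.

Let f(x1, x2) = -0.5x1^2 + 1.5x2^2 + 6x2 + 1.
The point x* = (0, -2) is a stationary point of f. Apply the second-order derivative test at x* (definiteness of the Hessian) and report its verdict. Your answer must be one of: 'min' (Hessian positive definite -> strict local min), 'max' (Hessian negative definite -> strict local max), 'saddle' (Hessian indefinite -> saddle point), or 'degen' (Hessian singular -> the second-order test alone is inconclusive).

Compute the Hessian H = grad^2 f:
  H = [[-1, 0], [0, 3]]
Verify stationarity: grad f(x*) = H x* + g = (0, 0).
Eigenvalues of H: -1, 3.
Eigenvalues have mixed signs, so H is indefinite -> x* is a saddle point.

saddle


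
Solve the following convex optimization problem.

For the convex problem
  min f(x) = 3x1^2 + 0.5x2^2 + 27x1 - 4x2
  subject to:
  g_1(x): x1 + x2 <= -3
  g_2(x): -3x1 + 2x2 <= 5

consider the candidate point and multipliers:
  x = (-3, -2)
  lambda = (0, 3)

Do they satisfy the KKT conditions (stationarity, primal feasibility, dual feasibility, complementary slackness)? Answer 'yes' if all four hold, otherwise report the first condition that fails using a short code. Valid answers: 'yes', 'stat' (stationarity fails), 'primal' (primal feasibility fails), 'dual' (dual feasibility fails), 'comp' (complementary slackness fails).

Gradient of f: grad f(x) = Q x + c = (9, -6)
Constraint values g_i(x) = a_i^T x - b_i:
  g_1((-3, -2)) = -2
  g_2((-3, -2)) = 0
Stationarity residual: grad f(x) + sum_i lambda_i a_i = (0, 0)
  -> stationarity OK
Primal feasibility (all g_i <= 0): OK
Dual feasibility (all lambda_i >= 0): OK
Complementary slackness (lambda_i * g_i(x) = 0 for all i): OK

Verdict: yes, KKT holds.

yes


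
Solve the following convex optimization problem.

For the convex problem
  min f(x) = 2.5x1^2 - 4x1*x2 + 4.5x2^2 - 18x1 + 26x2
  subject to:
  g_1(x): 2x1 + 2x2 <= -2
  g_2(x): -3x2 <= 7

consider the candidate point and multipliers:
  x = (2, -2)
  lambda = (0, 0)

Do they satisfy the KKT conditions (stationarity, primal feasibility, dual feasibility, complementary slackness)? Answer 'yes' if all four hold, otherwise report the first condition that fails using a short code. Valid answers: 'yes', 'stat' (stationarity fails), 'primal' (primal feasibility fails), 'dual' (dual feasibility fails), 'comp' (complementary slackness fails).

Gradient of f: grad f(x) = Q x + c = (0, 0)
Constraint values g_i(x) = a_i^T x - b_i:
  g_1((2, -2)) = 2
  g_2((2, -2)) = -1
Stationarity residual: grad f(x) + sum_i lambda_i a_i = (0, 0)
  -> stationarity OK
Primal feasibility (all g_i <= 0): FAILS
Dual feasibility (all lambda_i >= 0): OK
Complementary slackness (lambda_i * g_i(x) = 0 for all i): OK

Verdict: the first failing condition is primal_feasibility -> primal.

primal


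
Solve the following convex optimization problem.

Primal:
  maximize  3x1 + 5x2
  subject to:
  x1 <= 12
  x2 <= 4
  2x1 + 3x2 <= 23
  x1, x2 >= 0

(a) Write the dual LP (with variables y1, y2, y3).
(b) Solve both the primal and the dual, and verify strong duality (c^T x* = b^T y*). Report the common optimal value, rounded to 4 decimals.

The standard primal-dual pair for 'max c^T x s.t. A x <= b, x >= 0' is:
  Dual:  min b^T y  s.t.  A^T y >= c,  y >= 0.

So the dual LP is:
  minimize  12y1 + 4y2 + 23y3
  subject to:
    y1 + 2y3 >= 3
    y2 + 3y3 >= 5
    y1, y2, y3 >= 0

Solving the primal: x* = (5.5, 4).
  primal value c^T x* = 36.5.
Solving the dual: y* = (0, 0.5, 1.5).
  dual value b^T y* = 36.5.
Strong duality: c^T x* = b^T y*. Confirmed.

36.5


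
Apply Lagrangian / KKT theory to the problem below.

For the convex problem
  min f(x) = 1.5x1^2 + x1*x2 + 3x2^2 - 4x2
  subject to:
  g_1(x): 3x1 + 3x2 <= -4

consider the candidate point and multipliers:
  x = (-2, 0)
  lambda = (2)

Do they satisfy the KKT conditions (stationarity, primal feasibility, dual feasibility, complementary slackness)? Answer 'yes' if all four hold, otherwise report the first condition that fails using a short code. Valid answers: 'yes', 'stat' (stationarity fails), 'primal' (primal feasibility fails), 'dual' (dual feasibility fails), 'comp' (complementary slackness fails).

Gradient of f: grad f(x) = Q x + c = (-6, -6)
Constraint values g_i(x) = a_i^T x - b_i:
  g_1((-2, 0)) = -2
Stationarity residual: grad f(x) + sum_i lambda_i a_i = (0, 0)
  -> stationarity OK
Primal feasibility (all g_i <= 0): OK
Dual feasibility (all lambda_i >= 0): OK
Complementary slackness (lambda_i * g_i(x) = 0 for all i): FAILS

Verdict: the first failing condition is complementary_slackness -> comp.

comp


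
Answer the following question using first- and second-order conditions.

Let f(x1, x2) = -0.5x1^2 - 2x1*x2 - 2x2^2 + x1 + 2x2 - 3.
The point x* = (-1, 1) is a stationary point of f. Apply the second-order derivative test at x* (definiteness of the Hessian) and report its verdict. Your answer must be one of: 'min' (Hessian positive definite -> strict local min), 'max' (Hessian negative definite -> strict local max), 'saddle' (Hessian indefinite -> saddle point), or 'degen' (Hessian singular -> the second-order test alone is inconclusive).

Compute the Hessian H = grad^2 f:
  H = [[-1, -2], [-2, -4]]
Verify stationarity: grad f(x*) = H x* + g = (0, 0).
Eigenvalues of H: -5, 0.
H has a zero eigenvalue (singular; negative semidefinite but not definite), so H is neither positive definite, negative definite, nor indefinite. The second-order test alone is inconclusive -> degen.
(Indeed, f is constant along the null direction of H through x*, so x* is not a strict local extremum.)

degen


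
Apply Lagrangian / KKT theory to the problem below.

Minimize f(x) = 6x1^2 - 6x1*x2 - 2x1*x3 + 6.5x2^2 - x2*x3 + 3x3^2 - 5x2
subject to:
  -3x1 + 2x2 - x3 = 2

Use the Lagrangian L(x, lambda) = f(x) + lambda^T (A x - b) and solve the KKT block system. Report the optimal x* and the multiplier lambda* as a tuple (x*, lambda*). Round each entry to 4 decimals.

Form the Lagrangian:
  L(x, lambda) = (1/2) x^T Q x + c^T x + lambda^T (A x - b)
Stationarity (grad_x L = 0): Q x + c + A^T lambda = 0.
Primal feasibility: A x = b.

This gives the KKT block system:
  [ Q   A^T ] [ x     ]   [-c ]
  [ A    0  ] [ lambda ] = [ b ]

Solving the linear system:
  x*      = (-0.2193, 0.5324, -0.2772)
  lambda* = (-1.7572)
  f(x*)   = 0.4262

x* = (-0.2193, 0.5324, -0.2772), lambda* = (-1.7572)


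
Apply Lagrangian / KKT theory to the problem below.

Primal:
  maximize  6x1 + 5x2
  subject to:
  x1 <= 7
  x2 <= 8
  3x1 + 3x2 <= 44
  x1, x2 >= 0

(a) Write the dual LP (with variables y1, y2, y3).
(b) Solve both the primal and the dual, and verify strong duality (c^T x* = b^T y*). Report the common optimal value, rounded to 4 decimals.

The standard primal-dual pair for 'max c^T x s.t. A x <= b, x >= 0' is:
  Dual:  min b^T y  s.t.  A^T y >= c,  y >= 0.

So the dual LP is:
  minimize  7y1 + 8y2 + 44y3
  subject to:
    y1 + 3y3 >= 6
    y2 + 3y3 >= 5
    y1, y2, y3 >= 0

Solving the primal: x* = (7, 7.6667).
  primal value c^T x* = 80.3333.
Solving the dual: y* = (1, 0, 1.6667).
  dual value b^T y* = 80.3333.
Strong duality: c^T x* = b^T y*. Confirmed.

80.3333


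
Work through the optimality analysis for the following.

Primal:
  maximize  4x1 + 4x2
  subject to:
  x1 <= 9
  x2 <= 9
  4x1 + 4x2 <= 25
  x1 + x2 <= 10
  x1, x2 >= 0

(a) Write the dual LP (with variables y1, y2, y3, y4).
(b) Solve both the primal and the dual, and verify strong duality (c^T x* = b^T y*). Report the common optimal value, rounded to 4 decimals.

The standard primal-dual pair for 'max c^T x s.t. A x <= b, x >= 0' is:
  Dual:  min b^T y  s.t.  A^T y >= c,  y >= 0.

So the dual LP is:
  minimize  9y1 + 9y2 + 25y3 + 10y4
  subject to:
    y1 + 4y3 + y4 >= 4
    y2 + 4y3 + y4 >= 4
    y1, y2, y3, y4 >= 0

Solving the primal: x* = (6.25, 0).
  primal value c^T x* = 25.
Solving the dual: y* = (0, 0, 1, 0).
  dual value b^T y* = 25.
Strong duality: c^T x* = b^T y*. Confirmed.

25


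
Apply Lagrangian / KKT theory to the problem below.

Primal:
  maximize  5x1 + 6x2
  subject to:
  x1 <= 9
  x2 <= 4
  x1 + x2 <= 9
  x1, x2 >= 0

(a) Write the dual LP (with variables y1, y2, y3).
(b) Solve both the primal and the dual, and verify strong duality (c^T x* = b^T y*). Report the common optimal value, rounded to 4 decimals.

The standard primal-dual pair for 'max c^T x s.t. A x <= b, x >= 0' is:
  Dual:  min b^T y  s.t.  A^T y >= c,  y >= 0.

So the dual LP is:
  minimize  9y1 + 4y2 + 9y3
  subject to:
    y1 + y3 >= 5
    y2 + y3 >= 6
    y1, y2, y3 >= 0

Solving the primal: x* = (5, 4).
  primal value c^T x* = 49.
Solving the dual: y* = (0, 1, 5).
  dual value b^T y* = 49.
Strong duality: c^T x* = b^T y*. Confirmed.

49


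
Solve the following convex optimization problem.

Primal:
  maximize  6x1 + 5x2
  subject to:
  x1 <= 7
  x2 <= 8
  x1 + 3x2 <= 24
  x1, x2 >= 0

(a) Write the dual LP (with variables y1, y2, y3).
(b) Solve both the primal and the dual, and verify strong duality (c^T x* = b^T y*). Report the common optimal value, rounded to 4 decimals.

The standard primal-dual pair for 'max c^T x s.t. A x <= b, x >= 0' is:
  Dual:  min b^T y  s.t.  A^T y >= c,  y >= 0.

So the dual LP is:
  minimize  7y1 + 8y2 + 24y3
  subject to:
    y1 + y3 >= 6
    y2 + 3y3 >= 5
    y1, y2, y3 >= 0

Solving the primal: x* = (7, 5.6667).
  primal value c^T x* = 70.3333.
Solving the dual: y* = (4.3333, 0, 1.6667).
  dual value b^T y* = 70.3333.
Strong duality: c^T x* = b^T y*. Confirmed.

70.3333


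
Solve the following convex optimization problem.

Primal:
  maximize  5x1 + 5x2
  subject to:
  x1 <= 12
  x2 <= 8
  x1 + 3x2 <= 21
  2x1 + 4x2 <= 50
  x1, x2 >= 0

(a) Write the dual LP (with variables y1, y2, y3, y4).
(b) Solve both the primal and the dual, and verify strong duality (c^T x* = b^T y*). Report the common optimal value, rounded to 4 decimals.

The standard primal-dual pair for 'max c^T x s.t. A x <= b, x >= 0' is:
  Dual:  min b^T y  s.t.  A^T y >= c,  y >= 0.

So the dual LP is:
  minimize  12y1 + 8y2 + 21y3 + 50y4
  subject to:
    y1 + y3 + 2y4 >= 5
    y2 + 3y3 + 4y4 >= 5
    y1, y2, y3, y4 >= 0

Solving the primal: x* = (12, 3).
  primal value c^T x* = 75.
Solving the dual: y* = (3.3333, 0, 1.6667, 0).
  dual value b^T y* = 75.
Strong duality: c^T x* = b^T y*. Confirmed.

75


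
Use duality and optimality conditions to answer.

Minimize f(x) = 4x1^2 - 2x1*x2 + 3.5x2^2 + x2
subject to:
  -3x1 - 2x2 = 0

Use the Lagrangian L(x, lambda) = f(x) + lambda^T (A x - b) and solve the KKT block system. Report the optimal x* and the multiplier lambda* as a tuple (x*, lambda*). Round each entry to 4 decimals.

Form the Lagrangian:
  L(x, lambda) = (1/2) x^T Q x + c^T x + lambda^T (A x - b)
Stationarity (grad_x L = 0): Q x + c + A^T lambda = 0.
Primal feasibility: A x = b.

This gives the KKT block system:
  [ Q   A^T ] [ x     ]   [-c ]
  [ A    0  ] [ lambda ] = [ b ]

Solving the linear system:
  x*      = (0.0504, -0.0756)
  lambda* = (0.1849)
  f(x*)   = -0.0378

x* = (0.0504, -0.0756), lambda* = (0.1849)


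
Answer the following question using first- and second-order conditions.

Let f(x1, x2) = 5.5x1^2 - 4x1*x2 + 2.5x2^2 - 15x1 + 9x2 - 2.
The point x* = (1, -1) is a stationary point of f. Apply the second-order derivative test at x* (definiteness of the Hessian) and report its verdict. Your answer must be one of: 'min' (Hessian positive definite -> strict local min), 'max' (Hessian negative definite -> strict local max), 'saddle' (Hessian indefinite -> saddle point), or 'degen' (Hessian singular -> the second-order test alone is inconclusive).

Compute the Hessian H = grad^2 f:
  H = [[11, -4], [-4, 5]]
Verify stationarity: grad f(x*) = H x* + g = (0, 0).
Eigenvalues of H: 3, 13.
Both eigenvalues > 0, so H is positive definite -> x* is a strict local min.

min


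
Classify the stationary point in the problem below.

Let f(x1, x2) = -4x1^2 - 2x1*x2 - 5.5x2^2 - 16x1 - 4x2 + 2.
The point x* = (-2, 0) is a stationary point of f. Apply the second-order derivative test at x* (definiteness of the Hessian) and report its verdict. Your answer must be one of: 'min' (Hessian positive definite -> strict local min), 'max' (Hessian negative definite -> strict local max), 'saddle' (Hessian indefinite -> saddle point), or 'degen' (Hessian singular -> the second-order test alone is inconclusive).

Compute the Hessian H = grad^2 f:
  H = [[-8, -2], [-2, -11]]
Verify stationarity: grad f(x*) = H x* + g = (0, 0).
Eigenvalues of H: -12, -7.
Both eigenvalues < 0, so H is negative definite -> x* is a strict local max.

max


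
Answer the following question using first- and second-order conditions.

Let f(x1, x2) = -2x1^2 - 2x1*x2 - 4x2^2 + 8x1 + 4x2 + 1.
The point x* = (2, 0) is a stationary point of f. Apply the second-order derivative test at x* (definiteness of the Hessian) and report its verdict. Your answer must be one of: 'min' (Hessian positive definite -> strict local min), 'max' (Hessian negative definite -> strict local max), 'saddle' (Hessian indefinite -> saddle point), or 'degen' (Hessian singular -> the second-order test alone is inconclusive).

Compute the Hessian H = grad^2 f:
  H = [[-4, -2], [-2, -8]]
Verify stationarity: grad f(x*) = H x* + g = (0, 0).
Eigenvalues of H: -8.8284, -3.1716.
Both eigenvalues < 0, so H is negative definite -> x* is a strict local max.

max


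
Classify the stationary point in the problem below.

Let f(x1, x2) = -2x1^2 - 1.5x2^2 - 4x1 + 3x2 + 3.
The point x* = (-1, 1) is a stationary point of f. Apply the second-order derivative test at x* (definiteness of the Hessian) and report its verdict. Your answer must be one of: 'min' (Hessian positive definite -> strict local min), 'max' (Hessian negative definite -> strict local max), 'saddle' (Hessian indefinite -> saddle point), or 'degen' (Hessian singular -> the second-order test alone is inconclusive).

Compute the Hessian H = grad^2 f:
  H = [[-4, 0], [0, -3]]
Verify stationarity: grad f(x*) = H x* + g = (0, 0).
Eigenvalues of H: -4, -3.
Both eigenvalues < 0, so H is negative definite -> x* is a strict local max.

max


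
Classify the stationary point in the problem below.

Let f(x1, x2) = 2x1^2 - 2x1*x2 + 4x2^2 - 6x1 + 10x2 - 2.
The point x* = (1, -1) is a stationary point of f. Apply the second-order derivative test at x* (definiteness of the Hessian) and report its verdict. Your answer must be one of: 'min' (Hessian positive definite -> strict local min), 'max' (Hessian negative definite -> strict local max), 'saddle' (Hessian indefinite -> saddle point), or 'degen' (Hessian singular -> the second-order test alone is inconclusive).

Compute the Hessian H = grad^2 f:
  H = [[4, -2], [-2, 8]]
Verify stationarity: grad f(x*) = H x* + g = (0, 0).
Eigenvalues of H: 3.1716, 8.8284.
Both eigenvalues > 0, so H is positive definite -> x* is a strict local min.

min


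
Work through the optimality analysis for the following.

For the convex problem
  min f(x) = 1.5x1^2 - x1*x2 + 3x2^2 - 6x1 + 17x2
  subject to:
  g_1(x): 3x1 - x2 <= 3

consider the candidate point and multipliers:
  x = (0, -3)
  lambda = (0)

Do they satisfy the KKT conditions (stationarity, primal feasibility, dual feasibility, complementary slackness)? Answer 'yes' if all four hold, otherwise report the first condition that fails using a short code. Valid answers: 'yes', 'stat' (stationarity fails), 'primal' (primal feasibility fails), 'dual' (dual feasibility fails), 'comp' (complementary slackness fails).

Gradient of f: grad f(x) = Q x + c = (-3, -1)
Constraint values g_i(x) = a_i^T x - b_i:
  g_1((0, -3)) = 0
Stationarity residual: grad f(x) + sum_i lambda_i a_i = (-3, -1)
  -> stationarity FAILS
Primal feasibility (all g_i <= 0): OK
Dual feasibility (all lambda_i >= 0): OK
Complementary slackness (lambda_i * g_i(x) = 0 for all i): OK

Verdict: the first failing condition is stationarity -> stat.

stat


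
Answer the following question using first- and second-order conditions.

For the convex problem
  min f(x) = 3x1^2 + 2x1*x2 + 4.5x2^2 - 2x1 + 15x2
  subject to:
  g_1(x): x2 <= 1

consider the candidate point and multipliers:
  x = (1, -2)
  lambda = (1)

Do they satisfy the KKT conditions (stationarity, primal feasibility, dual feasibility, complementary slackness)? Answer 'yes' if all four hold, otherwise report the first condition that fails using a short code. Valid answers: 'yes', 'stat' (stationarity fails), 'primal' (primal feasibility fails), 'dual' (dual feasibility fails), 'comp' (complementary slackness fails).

Gradient of f: grad f(x) = Q x + c = (0, -1)
Constraint values g_i(x) = a_i^T x - b_i:
  g_1((1, -2)) = -3
Stationarity residual: grad f(x) + sum_i lambda_i a_i = (0, 0)
  -> stationarity OK
Primal feasibility (all g_i <= 0): OK
Dual feasibility (all lambda_i >= 0): OK
Complementary slackness (lambda_i * g_i(x) = 0 for all i): FAILS

Verdict: the first failing condition is complementary_slackness -> comp.

comp


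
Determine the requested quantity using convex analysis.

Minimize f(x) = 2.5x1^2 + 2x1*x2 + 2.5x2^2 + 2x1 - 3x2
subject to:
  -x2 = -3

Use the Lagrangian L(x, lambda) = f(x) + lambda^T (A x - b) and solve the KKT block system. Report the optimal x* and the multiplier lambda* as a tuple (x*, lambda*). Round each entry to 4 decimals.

Form the Lagrangian:
  L(x, lambda) = (1/2) x^T Q x + c^T x + lambda^T (A x - b)
Stationarity (grad_x L = 0): Q x + c + A^T lambda = 0.
Primal feasibility: A x = b.

This gives the KKT block system:
  [ Q   A^T ] [ x     ]   [-c ]
  [ A    0  ] [ lambda ] = [ b ]

Solving the linear system:
  x*      = (-1.6, 3)
  lambda* = (8.8)
  f(x*)   = 7.1

x* = (-1.6, 3), lambda* = (8.8)


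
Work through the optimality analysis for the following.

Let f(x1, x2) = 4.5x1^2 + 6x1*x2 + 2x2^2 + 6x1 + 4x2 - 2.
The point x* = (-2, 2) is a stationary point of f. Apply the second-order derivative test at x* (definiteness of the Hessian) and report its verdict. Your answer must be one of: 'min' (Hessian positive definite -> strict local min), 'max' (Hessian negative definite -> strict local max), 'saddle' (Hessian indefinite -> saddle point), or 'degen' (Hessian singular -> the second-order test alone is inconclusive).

Compute the Hessian H = grad^2 f:
  H = [[9, 6], [6, 4]]
Verify stationarity: grad f(x*) = H x* + g = (0, 0).
Eigenvalues of H: 0, 13.
H has a zero eigenvalue (singular; positive semidefinite but not definite), so H is neither positive definite, negative definite, nor indefinite. The second-order test alone is inconclusive -> degen.
(Indeed, f is constant along the null direction of H through x*, so x* is not a strict local extremum.)

degen


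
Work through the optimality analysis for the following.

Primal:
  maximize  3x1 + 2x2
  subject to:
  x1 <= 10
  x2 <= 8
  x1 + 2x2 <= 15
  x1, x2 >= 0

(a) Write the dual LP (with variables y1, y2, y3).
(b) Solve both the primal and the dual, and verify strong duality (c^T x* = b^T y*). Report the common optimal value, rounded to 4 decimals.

The standard primal-dual pair for 'max c^T x s.t. A x <= b, x >= 0' is:
  Dual:  min b^T y  s.t.  A^T y >= c,  y >= 0.

So the dual LP is:
  minimize  10y1 + 8y2 + 15y3
  subject to:
    y1 + y3 >= 3
    y2 + 2y3 >= 2
    y1, y2, y3 >= 0

Solving the primal: x* = (10, 2.5).
  primal value c^T x* = 35.
Solving the dual: y* = (2, 0, 1).
  dual value b^T y* = 35.
Strong duality: c^T x* = b^T y*. Confirmed.

35
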